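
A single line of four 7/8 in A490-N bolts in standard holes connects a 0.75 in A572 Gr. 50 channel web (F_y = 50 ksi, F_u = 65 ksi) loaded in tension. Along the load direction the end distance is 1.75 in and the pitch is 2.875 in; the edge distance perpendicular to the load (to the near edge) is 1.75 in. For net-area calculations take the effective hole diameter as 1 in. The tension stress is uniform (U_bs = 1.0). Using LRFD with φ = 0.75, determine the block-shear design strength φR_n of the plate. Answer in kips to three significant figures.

Shear plane L_v = 1.75 + 3·2.875 = 10.38 in; A_gv = 10.38 × 0.75 = 7.781 in².
A_nv = (10.38 − 3.5·1) × 0.75 = 5.156 in².
A_nt = (1.75 − 0.5·1) × 0.75 = 0.9375 in².
0.6 F_u A_nv = 201.1 kips; 0.6 F_y A_gv = 233.4 kips → shear rupture governs the shear term.
R_n = 201.1 + 1.0 × 65 × 0.9375 = 262 kips.
Design strength φR_n = 0.75 × 262 = 197 kips.

197 kips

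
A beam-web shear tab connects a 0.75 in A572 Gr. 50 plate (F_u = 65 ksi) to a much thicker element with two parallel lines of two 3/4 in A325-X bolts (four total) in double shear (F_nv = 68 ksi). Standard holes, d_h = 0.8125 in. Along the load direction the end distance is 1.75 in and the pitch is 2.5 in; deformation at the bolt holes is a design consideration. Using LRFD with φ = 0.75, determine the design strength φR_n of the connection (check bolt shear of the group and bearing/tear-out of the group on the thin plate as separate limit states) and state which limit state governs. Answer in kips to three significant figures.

Bolt shear: A_b = π·0.75²/4 = 0.4418 in²; R_n = 68 × 0.4418 × 4 × 2 = 240.3 kips → 0.75 × 240.3 = 180 kips.
Bearing (1.2 l_c t F_u ≤ 2.4 d t F_u): upper limit = 2.4·0.75·0.75·65 = 87.75 kips.
  Edge l_c = 1.75 − 0.8125/2 = 1.344 → r_n = 78.61 kips; interior l_c = 2.5 − 0.8125 = 1.688 → r_n = 87.75 kips.
  R_n,bearing = 2·78.61 + 2·87.75 = 332.7 kips → 0.75 × 332.7 = 250 kips.
Bolt shear governs: 180 kips.

180 kips (bolt shear governs)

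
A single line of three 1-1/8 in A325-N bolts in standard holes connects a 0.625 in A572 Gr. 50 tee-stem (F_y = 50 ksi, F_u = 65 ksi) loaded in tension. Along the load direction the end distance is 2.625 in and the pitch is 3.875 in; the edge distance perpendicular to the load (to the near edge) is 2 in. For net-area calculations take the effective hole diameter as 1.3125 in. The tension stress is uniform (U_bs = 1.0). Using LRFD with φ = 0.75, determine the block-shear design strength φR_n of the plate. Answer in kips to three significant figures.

171 kips

Shear plane L_v = 2.625 + 2·3.875 = 10.38 in; A_gv = 10.38 × 0.625 = 6.484 in².
A_nv = (10.38 − 2.5·1.3125) × 0.625 = 4.434 in².
A_nt = (2 − 0.5·1.3125) × 0.625 = 0.8398 in².
0.6 F_u A_nv = 172.9 kips; 0.6 F_y A_gv = 194.5 kips → shear rupture governs the shear term.
R_n = 172.9 + 1.0 × 65 × 0.8398 = 227.5 kips.
Design strength φR_n = 0.75 × 227.5 = 171 kips.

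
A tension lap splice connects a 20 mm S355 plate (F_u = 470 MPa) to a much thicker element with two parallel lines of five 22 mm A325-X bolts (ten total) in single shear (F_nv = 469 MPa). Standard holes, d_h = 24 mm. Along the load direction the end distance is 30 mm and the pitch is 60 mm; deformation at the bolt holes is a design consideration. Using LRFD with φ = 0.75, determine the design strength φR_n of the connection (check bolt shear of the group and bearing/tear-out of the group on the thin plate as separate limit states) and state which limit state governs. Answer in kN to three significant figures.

Bolt shear: A_b = π·22²/4 = 380.1 mm²; R_n = 469 × 380.1 × 10 × 1 / 1000 = 1783 kN → 0.75 × 1783 = 1340 kN.
Bearing (1.2 l_c t F_u ≤ 2.4 d t F_u): upper limit = 2.4·22·20·470 / 1000 = 496.3 kN.
  Edge l_c = 30 − 24/2 = 18 → r_n = 203 kN; interior l_c = 60 − 24 = 36 → r_n = 406.1 kN.
  R_n,bearing = 2·203 + 8·406.1 = 3655 kN → 0.75 × 3655 = 2740 kN.
Bolt shear governs: 1340 kN.

1340 kN (bolt shear governs)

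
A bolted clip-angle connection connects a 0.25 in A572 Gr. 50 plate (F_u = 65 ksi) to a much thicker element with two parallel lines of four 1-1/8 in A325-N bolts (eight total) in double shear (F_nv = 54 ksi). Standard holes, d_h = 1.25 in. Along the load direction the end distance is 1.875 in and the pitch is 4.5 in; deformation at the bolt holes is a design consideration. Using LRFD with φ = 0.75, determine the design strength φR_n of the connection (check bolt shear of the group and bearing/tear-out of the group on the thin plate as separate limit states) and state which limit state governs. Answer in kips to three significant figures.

234 kips (bearing governs)

Bolt shear: A_b = π·1.125²/4 = 0.994 in²; R_n = 54 × 0.994 × 8 × 2 = 858.8 kips → 0.75 × 858.8 = 644 kips.
Bearing (1.2 l_c t F_u ≤ 2.4 d t F_u): upper limit = 2.4·1.125·0.25·65 = 43.87 kips.
  Edge l_c = 1.875 − 1.25/2 = 1.25 → r_n = 24.38 kips; interior l_c = 4.5 − 1.25 = 3.25 → r_n = 43.87 kips.
  R_n,bearing = 2·24.38 + 6·43.87 = 312 kips → 0.75 × 312 = 234 kips.
Bearing governs: 234 kips.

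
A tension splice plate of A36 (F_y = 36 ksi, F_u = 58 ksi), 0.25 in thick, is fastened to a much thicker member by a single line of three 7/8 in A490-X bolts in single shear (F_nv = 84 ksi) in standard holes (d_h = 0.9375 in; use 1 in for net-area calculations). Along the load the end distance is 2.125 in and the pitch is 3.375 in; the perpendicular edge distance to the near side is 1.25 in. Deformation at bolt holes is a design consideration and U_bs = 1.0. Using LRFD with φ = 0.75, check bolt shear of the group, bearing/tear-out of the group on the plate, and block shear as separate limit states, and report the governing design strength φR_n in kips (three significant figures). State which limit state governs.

Bolt shear: A_b = π·0.875²/4 = 0.6013 in²; R_n = 84 × 0.6013 × 3 × 1 = 151.5 kips → 0.75 × 151.5 = 114 kips.
Bearing: edge l_c = 1.656, r_n = 28.82 kips; interior l_c = 2.438, r_n = 30.45 kips; R_n = 28.82 + 2·30.45 = 89.72 kips → 67.3 kips.
Block shear: A_gv = 2.219, A_nv = 1.594, A_nt = 0.1875 in²; R_n = min(0.6F_uA_nv, 0.6F_yA_gv) + U_bs·F_u·A_nt = 58.8 kips → 44.1 kips.
Block shear governs: 44.1 kips.

44.1 kips (block shear governs)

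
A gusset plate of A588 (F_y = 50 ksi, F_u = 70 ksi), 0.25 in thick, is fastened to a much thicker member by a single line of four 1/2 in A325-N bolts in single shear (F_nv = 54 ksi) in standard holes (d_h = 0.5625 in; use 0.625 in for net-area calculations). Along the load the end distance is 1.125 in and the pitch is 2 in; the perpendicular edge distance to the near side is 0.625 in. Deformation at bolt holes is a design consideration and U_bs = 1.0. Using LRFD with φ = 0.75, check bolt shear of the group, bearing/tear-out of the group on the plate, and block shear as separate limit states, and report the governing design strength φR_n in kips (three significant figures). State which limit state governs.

31.8 kips (bolt shear governs)

Bolt shear: A_b = π·0.5²/4 = 0.1963 in²; R_n = 54 × 0.1963 × 4 × 1 = 42.41 kips → 0.75 × 42.41 = 31.8 kips.
Bearing: edge l_c = 0.8438, r_n = 17.72 kips; interior l_c = 1.438, r_n = 21 kips; R_n = 17.72 + 3·21 = 80.72 kips → 60.5 kips.
Block shear: A_gv = 1.781, A_nv = 1.234, A_nt = 0.07812 in²; R_n = min(0.6F_uA_nv, 0.6F_yA_gv) + U_bs·F_u·A_nt = 57.31 kips → 43 kips.
Bolt shear governs: 31.8 kips.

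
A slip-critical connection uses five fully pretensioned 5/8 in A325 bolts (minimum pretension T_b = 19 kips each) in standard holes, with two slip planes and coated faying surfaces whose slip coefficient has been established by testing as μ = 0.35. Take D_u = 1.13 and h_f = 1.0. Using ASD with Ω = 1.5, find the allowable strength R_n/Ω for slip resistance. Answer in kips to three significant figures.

50.1 kips

R_n = μ · D_u · h_f · T_b · n_s · n_b = 0.35 × 1.13 × 1.0 × 19 × 2 × 5 = 75.14 kips.
Allowable strength R_n/Ω = 75.14 / 1.5 = 50.1 kips.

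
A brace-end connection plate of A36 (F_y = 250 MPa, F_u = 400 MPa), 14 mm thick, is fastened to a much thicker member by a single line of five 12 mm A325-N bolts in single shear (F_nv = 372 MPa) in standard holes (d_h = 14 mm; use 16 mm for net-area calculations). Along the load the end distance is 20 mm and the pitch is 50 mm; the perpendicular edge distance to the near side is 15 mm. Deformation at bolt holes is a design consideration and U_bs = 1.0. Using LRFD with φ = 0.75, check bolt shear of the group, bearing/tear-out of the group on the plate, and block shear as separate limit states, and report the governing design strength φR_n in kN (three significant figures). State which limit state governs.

Bolt shear: A_b = π·12²/4 = 113.1 mm²; R_n = 372 × 113.1 × 5 × 1 / 1000 = 210.4 kN → 0.75 × 210.4 = 158 kN.
Bearing: edge l_c = 13, r_n = 87.36 kN; interior l_c = 36, r_n = 161.3 kN; R_n = 87.36 + 4·161.3 = 732.5 kN → 549 kN.
Block shear: A_gv = 3080, A_nv = 2072, A_nt = 98 mm²; R_n = min(0.6F_uA_nv, 0.6F_yA_gv) + U_bs·F_u·A_nt = 501.2 kN → 376 kN.
Bolt shear governs: 158 kN.

158 kN (bolt shear governs)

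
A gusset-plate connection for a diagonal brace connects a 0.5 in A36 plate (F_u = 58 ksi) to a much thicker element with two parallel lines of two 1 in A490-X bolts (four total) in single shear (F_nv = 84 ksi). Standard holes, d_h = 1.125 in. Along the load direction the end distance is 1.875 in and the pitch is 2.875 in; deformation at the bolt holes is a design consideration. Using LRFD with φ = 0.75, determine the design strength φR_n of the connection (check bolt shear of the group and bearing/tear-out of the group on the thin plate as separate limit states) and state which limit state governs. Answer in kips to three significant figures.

Bolt shear: A_b = π·1²/4 = 0.7854 in²; R_n = 84 × 0.7854 × 4 × 1 = 263.9 kips → 0.75 × 263.9 = 198 kips.
Bearing (1.2 l_c t F_u ≤ 2.4 d t F_u): upper limit = 2.4·1·0.5·58 = 69.6 kips.
  Edge l_c = 1.875 − 1.125/2 = 1.312 → r_n = 45.67 kips; interior l_c = 2.875 − 1.125 = 1.75 → r_n = 60.9 kips.
  R_n,bearing = 2·45.67 + 2·60.9 = 213.2 kips → 0.75 × 213.2 = 160 kips.
Bearing governs: 160 kips.

160 kips (bearing governs)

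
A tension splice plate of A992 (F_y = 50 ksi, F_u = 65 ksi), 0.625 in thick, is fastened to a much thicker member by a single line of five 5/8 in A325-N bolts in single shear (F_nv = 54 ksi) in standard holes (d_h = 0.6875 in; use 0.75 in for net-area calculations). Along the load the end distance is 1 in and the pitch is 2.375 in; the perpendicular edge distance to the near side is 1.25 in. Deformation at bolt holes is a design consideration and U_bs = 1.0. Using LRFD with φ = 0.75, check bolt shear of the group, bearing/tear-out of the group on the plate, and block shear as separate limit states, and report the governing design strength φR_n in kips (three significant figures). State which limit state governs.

Bolt shear: A_b = π·0.625²/4 = 0.3068 in²; R_n = 54 × 0.3068 × 5 × 1 = 82.83 kips → 0.75 × 82.83 = 62.1 kips.
Bearing: edge l_c = 0.6562, r_n = 31.99 kips; interior l_c = 1.688, r_n = 60.94 kips; R_n = 31.99 + 4·60.94 = 275.7 kips → 207 kips.
Block shear: A_gv = 6.562, A_nv = 4.453, A_nt = 0.5469 in²; R_n = min(0.6F_uA_nv, 0.6F_yA_gv) + U_bs·F_u·A_nt = 209.2 kips → 157 kips.
Bolt shear governs: 62.1 kips.

62.1 kips (bolt shear governs)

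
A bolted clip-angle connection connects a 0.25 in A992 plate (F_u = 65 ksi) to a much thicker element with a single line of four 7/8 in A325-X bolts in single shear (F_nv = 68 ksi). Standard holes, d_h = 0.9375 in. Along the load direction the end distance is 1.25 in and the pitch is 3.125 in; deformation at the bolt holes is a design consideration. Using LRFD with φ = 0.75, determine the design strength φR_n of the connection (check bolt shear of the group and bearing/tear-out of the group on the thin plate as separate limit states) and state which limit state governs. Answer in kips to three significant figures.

Bolt shear: A_b = π·0.875²/4 = 0.6013 in²; R_n = 68 × 0.6013 × 4 × 1 = 163.6 kips → 0.75 × 163.6 = 123 kips.
Bearing (1.2 l_c t F_u ≤ 2.4 d t F_u): upper limit = 2.4·0.875·0.25·65 = 34.12 kips.
  Edge l_c = 1.25 − 0.9375/2 = 0.7812 → r_n = 15.23 kips; interior l_c = 3.125 − 0.9375 = 2.188 → r_n = 34.12 kips.
  R_n,bearing = 1·15.23 + 3·34.12 = 117.6 kips → 0.75 × 117.6 = 88.2 kips.
Bearing governs: 88.2 kips.

88.2 kips (bearing governs)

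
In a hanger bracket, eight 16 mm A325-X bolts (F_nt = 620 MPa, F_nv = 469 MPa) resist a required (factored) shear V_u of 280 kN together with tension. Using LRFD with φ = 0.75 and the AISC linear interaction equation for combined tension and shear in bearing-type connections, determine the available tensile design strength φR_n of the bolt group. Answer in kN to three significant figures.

A_b = π·16²/4 = 201.1 mm²; f_rv = 280 × 1000 / (8 × 201.1) = 174.1 MPa.
F'_nt = 1.3 F_nt − (F_nt / φF_nv) f_rv = 1.3·620 − (620/(0.75·469))·174.1 = 499.2 MPa, capped at F_nt → F'_nt = 499.2 MPa.
R_n = F'_nt · A_b · n = 499.2 × 201.1 × 8 / 1000 = 802.9 kN.
Design strength φR_n = 0.75 × 802.9 = 602 kN.

602 kN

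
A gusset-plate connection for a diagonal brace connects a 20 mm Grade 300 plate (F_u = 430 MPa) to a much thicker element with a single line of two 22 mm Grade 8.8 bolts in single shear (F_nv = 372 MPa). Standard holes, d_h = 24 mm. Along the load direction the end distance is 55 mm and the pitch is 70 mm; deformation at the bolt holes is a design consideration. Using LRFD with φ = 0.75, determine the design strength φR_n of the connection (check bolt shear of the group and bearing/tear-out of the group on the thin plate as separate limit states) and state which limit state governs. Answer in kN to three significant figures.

212 kN (bolt shear governs)

Bolt shear: A_b = π·22²/4 = 380.1 mm²; R_n = 372 × 380.1 × 2 × 1 / 1000 = 282.8 kN → 0.75 × 282.8 = 212 kN.
Bearing (1.2 l_c t F_u ≤ 2.4 d t F_u): upper limit = 2.4·22·20·430 / 1000 = 454.1 kN.
  Edge l_c = 55 − 24/2 = 43 → r_n = 443.8 kN; interior l_c = 70 − 24 = 46 → r_n = 454.1 kN.
  R_n,bearing = 1·443.8 + 1·454.1 = 897.8 kN → 0.75 × 897.8 = 673 kN.
Bolt shear governs: 212 kN.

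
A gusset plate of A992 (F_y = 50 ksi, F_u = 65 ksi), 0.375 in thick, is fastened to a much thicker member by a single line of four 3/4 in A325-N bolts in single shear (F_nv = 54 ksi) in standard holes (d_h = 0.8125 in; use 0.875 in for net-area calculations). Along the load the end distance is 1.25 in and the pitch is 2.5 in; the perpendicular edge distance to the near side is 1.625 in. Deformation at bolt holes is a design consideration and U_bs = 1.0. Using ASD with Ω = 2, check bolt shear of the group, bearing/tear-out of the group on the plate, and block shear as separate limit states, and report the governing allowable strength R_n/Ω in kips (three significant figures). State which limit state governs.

Bolt shear: A_b = π·0.75²/4 = 0.4418 in²; R_n = 54 × 0.4418 × 4 × 1 = 95.43 kips → 95.43 / 2 = 47.7 kips.
Bearing: edge l_c = 0.8438, r_n = 24.68 kips; interior l_c = 1.688, r_n = 43.87 kips; R_n = 24.68 + 3·43.87 = 156.3 kips → 78.2 kips.
Block shear: A_gv = 3.281, A_nv = 2.133, A_nt = 0.4453 in²; R_n = min(0.6F_uA_nv, 0.6F_yA_gv) + U_bs·F_u·A_nt = 112.1 kips → 56.1 kips.
Bolt shear governs: 47.7 kips.

47.7 kips (bolt shear governs)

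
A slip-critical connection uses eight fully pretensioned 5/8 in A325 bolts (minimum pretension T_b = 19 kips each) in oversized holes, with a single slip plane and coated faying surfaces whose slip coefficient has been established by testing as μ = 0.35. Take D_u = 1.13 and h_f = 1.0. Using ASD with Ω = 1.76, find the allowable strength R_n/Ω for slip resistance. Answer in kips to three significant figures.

R_n = μ · D_u · h_f · T_b · n_s · n_b = 0.35 × 1.13 × 1.0 × 19 × 1 × 8 = 60.12 kips.
Allowable strength R_n/Ω = 60.12 / 1.76 = 34.2 kips.

34.2 kips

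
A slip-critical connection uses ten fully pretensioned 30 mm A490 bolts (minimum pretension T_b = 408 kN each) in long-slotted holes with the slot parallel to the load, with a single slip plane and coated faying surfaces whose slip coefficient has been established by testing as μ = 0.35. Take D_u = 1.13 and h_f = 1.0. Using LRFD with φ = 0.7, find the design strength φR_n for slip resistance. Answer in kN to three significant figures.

1130 kN

R_n = μ · D_u · h_f · T_b · n_s · n_b = 0.35 × 1.13 × 1.0 × 408 × 1 × 10 = 1614 kN.
Design strength φR_n = 0.7 × 1614 = 1130 kN.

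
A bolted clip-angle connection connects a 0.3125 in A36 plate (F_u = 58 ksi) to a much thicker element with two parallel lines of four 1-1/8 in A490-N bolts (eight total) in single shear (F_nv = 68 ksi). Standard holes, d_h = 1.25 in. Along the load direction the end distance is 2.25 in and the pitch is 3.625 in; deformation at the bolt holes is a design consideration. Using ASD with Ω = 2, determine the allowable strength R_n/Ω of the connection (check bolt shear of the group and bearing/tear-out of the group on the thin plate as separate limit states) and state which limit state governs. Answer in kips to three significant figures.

Bolt shear: A_b = π·1.125²/4 = 0.994 in²; R_n = 68 × 0.994 × 8 × 1 = 540.7 kips → 540.7 / 2 = 270 kips.
Bearing (1.2 l_c t F_u ≤ 2.4 d t F_u): upper limit = 2.4·1.125·0.3125·58 = 48.94 kips.
  Edge l_c = 2.25 − 1.25/2 = 1.625 → r_n = 35.34 kips; interior l_c = 3.625 − 1.25 = 2.375 → r_n = 48.94 kips.
  R_n,bearing = 2·35.34 + 6·48.94 = 364.3 kips → 364.3 / 2 = 182 kips.
Bearing governs: 182 kips.

182 kips (bearing governs)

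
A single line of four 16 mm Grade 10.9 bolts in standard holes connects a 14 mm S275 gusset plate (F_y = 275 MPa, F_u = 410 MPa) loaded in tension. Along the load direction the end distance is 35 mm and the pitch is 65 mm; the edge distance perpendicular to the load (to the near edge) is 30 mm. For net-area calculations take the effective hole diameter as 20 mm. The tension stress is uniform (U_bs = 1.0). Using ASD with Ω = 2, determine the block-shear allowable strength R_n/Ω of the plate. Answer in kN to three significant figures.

323 kN

Shear plane L_v = 35 + 3·65 = 230 mm; A_gv = 230 × 14 = 3220 mm².
A_nv = (230 − 3.5·20) × 14 = 2240 mm².
A_nt = (30 − 0.5·20) × 14 = 280 mm².
0.6 F_u A_nv = 551 kN; 0.6 F_y A_gv = 531.3 kN → shear yielding governs the shear term.
R_n = 531.3 + 1.0 × 410 × 280 / 1000 = 646.1 kN.
Allowable strength R_n/Ω = 646.1 / 2 = 323 kN.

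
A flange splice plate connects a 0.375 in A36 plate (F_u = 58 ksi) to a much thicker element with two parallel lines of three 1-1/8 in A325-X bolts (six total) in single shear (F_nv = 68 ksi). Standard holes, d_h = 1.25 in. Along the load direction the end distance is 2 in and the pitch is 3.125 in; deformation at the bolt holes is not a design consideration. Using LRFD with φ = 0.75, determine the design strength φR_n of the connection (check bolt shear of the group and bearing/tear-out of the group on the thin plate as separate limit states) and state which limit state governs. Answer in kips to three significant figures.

Bolt shear: A_b = π·1.125²/4 = 0.994 in²; R_n = 68 × 0.994 × 6 × 1 = 405.6 kips → 0.75 × 405.6 = 304 kips.
Bearing (1.5 l_c t F_u ≤ 3.0 d t F_u): upper limit = 3.0·1.125·0.375·58 = 73.41 kips.
  Edge l_c = 2 − 1.25/2 = 1.375 → r_n = 44.86 kips; interior l_c = 3.125 − 1.25 = 1.875 → r_n = 61.17 kips.
  R_n,bearing = 2·44.86 + 4·61.17 = 334.4 kips → 0.75 × 334.4 = 251 kips.
Bearing governs: 251 kips.

251 kips (bearing governs)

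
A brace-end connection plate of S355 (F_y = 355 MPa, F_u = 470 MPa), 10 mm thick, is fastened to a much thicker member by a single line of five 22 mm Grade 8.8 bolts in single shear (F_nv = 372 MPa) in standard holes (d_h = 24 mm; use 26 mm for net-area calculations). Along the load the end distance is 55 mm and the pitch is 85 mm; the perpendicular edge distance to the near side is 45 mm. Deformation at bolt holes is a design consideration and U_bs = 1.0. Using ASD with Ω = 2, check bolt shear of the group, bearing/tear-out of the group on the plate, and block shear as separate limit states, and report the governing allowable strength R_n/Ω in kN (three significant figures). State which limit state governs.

354 kN (bolt shear governs)

Bolt shear: A_b = π·22²/4 = 380.1 mm²; R_n = 372 × 380.1 × 5 × 1 / 1000 = 707 kN → 707 / 2 = 354 kN.
Bearing: edge l_c = 43, r_n = 242.5 kN; interior l_c = 61, r_n = 248.2 kN; R_n = 242.5 + 4·248.2 = 1235 kN → 618 kN.
Block shear: A_gv = 3950, A_nv = 2780, A_nt = 320 mm²; R_n = min(0.6F_uA_nv, 0.6F_yA_gv) + U_bs·F_u·A_nt = 934.4 kN → 467 kN.
Bolt shear governs: 354 kN.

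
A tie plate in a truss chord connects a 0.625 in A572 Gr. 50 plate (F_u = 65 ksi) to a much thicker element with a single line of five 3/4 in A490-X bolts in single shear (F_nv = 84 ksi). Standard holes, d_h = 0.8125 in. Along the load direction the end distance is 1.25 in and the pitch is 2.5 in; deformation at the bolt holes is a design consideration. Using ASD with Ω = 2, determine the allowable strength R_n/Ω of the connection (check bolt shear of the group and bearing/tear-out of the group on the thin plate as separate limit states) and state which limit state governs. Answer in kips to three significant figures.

92.8 kips (bolt shear governs)

Bolt shear: A_b = π·0.75²/4 = 0.4418 in²; R_n = 84 × 0.4418 × 5 × 1 = 185.6 kips → 185.6 / 2 = 92.8 kips.
Bearing (1.2 l_c t F_u ≤ 2.4 d t F_u): upper limit = 2.4·0.75·0.625·65 = 73.12 kips.
  Edge l_c = 1.25 − 0.8125/2 = 0.8438 → r_n = 41.13 kips; interior l_c = 2.5 − 0.8125 = 1.688 → r_n = 73.12 kips.
  R_n,bearing = 1·41.13 + 4·73.12 = 333.6 kips → 333.6 / 2 = 167 kips.
Bolt shear governs: 92.8 kips.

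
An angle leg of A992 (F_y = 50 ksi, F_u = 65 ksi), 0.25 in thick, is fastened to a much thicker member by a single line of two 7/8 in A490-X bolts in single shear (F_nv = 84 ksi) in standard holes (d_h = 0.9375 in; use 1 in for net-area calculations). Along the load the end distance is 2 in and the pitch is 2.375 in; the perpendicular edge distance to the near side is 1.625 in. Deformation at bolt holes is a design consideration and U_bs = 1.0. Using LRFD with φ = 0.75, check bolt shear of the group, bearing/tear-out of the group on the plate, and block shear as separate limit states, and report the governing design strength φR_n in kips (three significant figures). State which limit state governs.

Bolt shear: A_b = π·0.875²/4 = 0.6013 in²; R_n = 84 × 0.6013 × 2 × 1 = 101 kips → 0.75 × 101 = 75.8 kips.
Bearing: edge l_c = 1.531, r_n = 29.86 kips; interior l_c = 1.438, r_n = 28.03 kips; R_n = 29.86 + 1·28.03 = 57.89 kips → 43.4 kips.
Block shear: A_gv = 1.094, A_nv = 0.7188, A_nt = 0.2812 in²; R_n = min(0.6F_uA_nv, 0.6F_yA_gv) + U_bs·F_u·A_nt = 46.31 kips → 34.7 kips.
Block shear governs: 34.7 kips.

34.7 kips (block shear governs)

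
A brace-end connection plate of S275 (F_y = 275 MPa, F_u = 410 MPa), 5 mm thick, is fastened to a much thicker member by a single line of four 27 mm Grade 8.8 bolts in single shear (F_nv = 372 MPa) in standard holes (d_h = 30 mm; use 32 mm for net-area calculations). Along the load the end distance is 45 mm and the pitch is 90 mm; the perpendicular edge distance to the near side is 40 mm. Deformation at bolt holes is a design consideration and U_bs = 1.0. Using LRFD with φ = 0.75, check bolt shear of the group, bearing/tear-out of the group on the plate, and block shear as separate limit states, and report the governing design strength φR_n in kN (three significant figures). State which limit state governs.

224 kN (block shear governs)

Bolt shear: A_b = π·27²/4 = 572.6 mm²; R_n = 372 × 572.6 × 4 × 1 / 1000 = 852 kN → 0.75 × 852 = 639 kN.
Bearing: edge l_c = 30, r_n = 73.8 kN; interior l_c = 60, r_n = 132.8 kN; R_n = 73.8 + 3·132.8 = 472.3 kN → 354 kN.
Block shear: A_gv = 1575, A_nv = 1015, A_nt = 120 mm²; R_n = min(0.6F_uA_nv, 0.6F_yA_gv) + U_bs·F_u·A_nt = 298.9 kN → 224 kN.
Block shear governs: 224 kN.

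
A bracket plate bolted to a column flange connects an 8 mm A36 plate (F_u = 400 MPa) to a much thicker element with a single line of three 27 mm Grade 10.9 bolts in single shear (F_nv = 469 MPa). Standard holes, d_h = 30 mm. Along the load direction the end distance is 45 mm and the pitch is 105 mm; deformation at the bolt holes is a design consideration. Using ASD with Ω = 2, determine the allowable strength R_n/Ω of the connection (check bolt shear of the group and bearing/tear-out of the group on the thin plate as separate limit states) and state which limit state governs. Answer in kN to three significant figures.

265 kN (bearing governs)

Bolt shear: A_b = π·27²/4 = 572.6 mm²; R_n = 469 × 572.6 × 3 × 1 / 1000 = 805.6 kN → 805.6 / 2 = 403 kN.
Bearing (1.2 l_c t F_u ≤ 2.4 d t F_u): upper limit = 2.4·27·8·400 / 1000 = 207.4 kN.
  Edge l_c = 45 − 30/2 = 30 → r_n = 115.2 kN; interior l_c = 105 − 30 = 75 → r_n = 207.4 kN.
  R_n,bearing = 1·115.2 + 2·207.4 = 529.9 kN → 529.9 / 2 = 265 kN.
Bearing governs: 265 kN.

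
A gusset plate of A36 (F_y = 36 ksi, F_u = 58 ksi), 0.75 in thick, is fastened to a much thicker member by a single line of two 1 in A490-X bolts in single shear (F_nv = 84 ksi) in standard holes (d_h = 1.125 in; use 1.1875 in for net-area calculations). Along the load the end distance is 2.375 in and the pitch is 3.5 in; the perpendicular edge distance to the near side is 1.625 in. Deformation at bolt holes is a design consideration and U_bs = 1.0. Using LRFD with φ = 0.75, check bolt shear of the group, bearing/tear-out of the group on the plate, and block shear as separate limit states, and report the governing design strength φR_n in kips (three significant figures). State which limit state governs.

Bolt shear: A_b = π·1²/4 = 0.7854 in²; R_n = 84 × 0.7854 × 2 × 1 = 131.9 kips → 0.75 × 131.9 = 99 kips.
Bearing: edge l_c = 1.812, r_n = 94.61 kips; interior l_c = 2.375, r_n = 104.4 kips; R_n = 94.61 + 1·104.4 = 199 kips → 149 kips.
Block shear: A_gv = 4.406, A_nv = 3.07, A_nt = 0.7734 in²; R_n = min(0.6F_uA_nv, 0.6F_yA_gv) + U_bs·F_u·A_nt = 140 kips → 105 kips.
Bolt shear governs: 99 kips.

99 kips (bolt shear governs)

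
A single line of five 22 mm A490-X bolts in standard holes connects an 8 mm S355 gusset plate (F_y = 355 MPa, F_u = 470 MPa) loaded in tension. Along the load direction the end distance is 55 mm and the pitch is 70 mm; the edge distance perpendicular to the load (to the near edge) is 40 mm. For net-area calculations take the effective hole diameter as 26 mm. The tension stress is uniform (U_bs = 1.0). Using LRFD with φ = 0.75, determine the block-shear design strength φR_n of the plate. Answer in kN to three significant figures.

445 kN

Shear plane L_v = 55 + 4·70 = 335 mm; A_gv = 335 × 8 = 2680 mm².
A_nv = (335 − 4.5·26) × 8 = 1744 mm².
A_nt = (40 − 0.5·26) × 8 = 216 mm².
0.6 F_u A_nv = 491.8 kN; 0.6 F_y A_gv = 570.8 kN → shear rupture governs the shear term.
R_n = 491.8 + 1.0 × 470 × 216 / 1000 = 593.3 kN.
Design strength φR_n = 0.75 × 593.3 = 445 kN.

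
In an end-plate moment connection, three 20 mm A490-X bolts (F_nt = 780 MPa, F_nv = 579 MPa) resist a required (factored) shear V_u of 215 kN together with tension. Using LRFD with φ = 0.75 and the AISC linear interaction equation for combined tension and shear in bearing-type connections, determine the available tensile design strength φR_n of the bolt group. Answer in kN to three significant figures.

A_b = π·20²/4 = 314.2 mm²; f_rv = 215 × 1000 / (3 × 314.2) = 228.1 MPa.
F'_nt = 1.3 F_nt − (F_nt / φF_nv) f_rv = 1.3·780 − (780/(0.75·579))·228.1 = 604.2 MPa, capped at F_nt → F'_nt = 604.2 MPa.
R_n = F'_nt · A_b · n = 604.2 × 314.2 × 3 / 1000 = 569.5 kN.
Design strength φR_n = 0.75 × 569.5 = 427 kN.

427 kN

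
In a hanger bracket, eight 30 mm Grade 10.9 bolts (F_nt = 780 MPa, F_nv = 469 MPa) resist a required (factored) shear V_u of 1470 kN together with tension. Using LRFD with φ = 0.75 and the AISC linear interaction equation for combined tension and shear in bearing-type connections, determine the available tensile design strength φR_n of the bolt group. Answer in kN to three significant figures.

A_b = π·30²/4 = 706.9 mm²; f_rv = 1470 × 1000 / (8 × 706.9) = 260 MPa.
F'_nt = 1.3 F_nt − (F_nt / φF_nv) f_rv = 1.3·780 − (780/(0.75·469))·260 = 437.6 MPa, capped at F_nt → F'_nt = 437.6 MPa.
R_n = F'_nt · A_b · n = 437.6 × 706.9 × 8 / 1000 = 2474 kN.
Design strength φR_n = 0.75 × 2474 = 1860 kN.

1860 kN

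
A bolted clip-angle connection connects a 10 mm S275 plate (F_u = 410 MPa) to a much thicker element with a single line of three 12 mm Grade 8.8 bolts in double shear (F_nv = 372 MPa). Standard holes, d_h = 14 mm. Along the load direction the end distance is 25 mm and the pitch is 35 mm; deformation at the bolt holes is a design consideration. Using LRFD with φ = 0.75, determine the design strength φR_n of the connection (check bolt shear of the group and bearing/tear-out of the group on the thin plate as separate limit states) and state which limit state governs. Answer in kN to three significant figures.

189 kN (bolt shear governs)

Bolt shear: A_b = π·12²/4 = 113.1 mm²; R_n = 372 × 113.1 × 3 × 2 / 1000 = 252.4 kN → 0.75 × 252.4 = 189 kN.
Bearing (1.2 l_c t F_u ≤ 2.4 d t F_u): upper limit = 2.4·12·10·410 / 1000 = 118.1 kN.
  Edge l_c = 25 − 14/2 = 18 → r_n = 88.56 kN; interior l_c = 35 − 14 = 21 → r_n = 103.3 kN.
  R_n,bearing = 1·88.56 + 2·103.3 = 295.2 kN → 0.75 × 295.2 = 221 kN.
Bolt shear governs: 189 kN.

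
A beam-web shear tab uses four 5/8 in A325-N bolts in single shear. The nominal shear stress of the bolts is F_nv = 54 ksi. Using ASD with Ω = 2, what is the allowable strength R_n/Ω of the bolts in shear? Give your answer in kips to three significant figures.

33.1 kips

A_b = π × 0.625² / 4 = 0.3068 in².
R_n = F_nv · A_b · n · n_s = 54 × 0.3068 × 4 × 1 = 66.27 kips.
Allowable strength R_n/Ω = 66.27 / 2 = 33.1 kips.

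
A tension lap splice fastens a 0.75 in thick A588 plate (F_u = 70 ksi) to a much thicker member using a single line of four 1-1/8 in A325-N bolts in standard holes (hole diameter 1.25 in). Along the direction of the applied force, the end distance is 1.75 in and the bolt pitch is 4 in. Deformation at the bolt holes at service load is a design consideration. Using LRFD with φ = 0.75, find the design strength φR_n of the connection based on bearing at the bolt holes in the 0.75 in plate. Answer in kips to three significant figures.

372 kips

Per bolt r_n = 1.2 l_c t F_u ≤ 2.4 d t F_u; upper limit = 2.4 × 1.125 × 0.75 × 70 = 141.8 kips.
Edge bolt: l_c = 1.75 − 1.25/2 = 1.125 in → 1.2 × 1.125 × 0.75 × 70 = 70.88 → r_n = 70.88 kips.
Interior bolts: l_c = 4 − 1.25 = 2.75 in → 1.2 × 2.75 × 0.75 × 70 = 173.2 → r_n = 141.8 kips.
R_n = 1 × 70.88 + 3 × 141.8 = 496.1 kips.
Design strength φR_n = 0.75 × 496.1 = 372 kips.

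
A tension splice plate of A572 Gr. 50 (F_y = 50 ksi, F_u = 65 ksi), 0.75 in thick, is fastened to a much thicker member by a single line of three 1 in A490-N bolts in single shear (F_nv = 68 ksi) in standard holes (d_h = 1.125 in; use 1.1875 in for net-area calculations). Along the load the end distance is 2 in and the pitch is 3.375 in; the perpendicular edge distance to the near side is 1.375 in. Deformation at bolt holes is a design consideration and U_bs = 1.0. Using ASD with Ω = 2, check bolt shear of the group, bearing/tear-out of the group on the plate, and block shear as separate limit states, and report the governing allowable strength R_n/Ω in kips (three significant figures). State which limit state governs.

Bolt shear: A_b = π·1²/4 = 0.7854 in²; R_n = 68 × 0.7854 × 3 × 1 = 160.2 kips → 160.2 / 2 = 80.1 kips.
Bearing: edge l_c = 1.438, r_n = 84.09 kips; interior l_c = 2.25, r_n = 117 kips; R_n = 84.09 + 2·117 = 318.1 kips → 159 kips.
Block shear: A_gv = 6.562, A_nv = 4.336, A_nt = 0.5859 in²; R_n = min(0.6F_uA_nv, 0.6F_yA_gv) + U_bs·F_u·A_nt = 207.2 kips → 104 kips.
Bolt shear governs: 80.1 kips.

80.1 kips (bolt shear governs)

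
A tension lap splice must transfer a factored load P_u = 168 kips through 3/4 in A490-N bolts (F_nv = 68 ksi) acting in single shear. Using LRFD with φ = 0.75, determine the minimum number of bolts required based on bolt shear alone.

A_b = π·0.75²/4 = 0.4418 in².
Per-bolt design strength φR_n = 0.75 × 68 × 0.4418 × 1 = 22.53 kips.
n ≥ 168 / 22.53 = 7.456 → use 8 bolts.

8 bolts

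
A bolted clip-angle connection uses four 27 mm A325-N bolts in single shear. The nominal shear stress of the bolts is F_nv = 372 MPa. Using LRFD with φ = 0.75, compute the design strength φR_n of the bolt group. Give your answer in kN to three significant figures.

A_b = π × 27² / 4 = 572.6 mm².
R_n = F_nv · A_b · n · n_s = 372 × 572.6 × 4 × 1 / 1000 = 852 kN.
Design strength φR_n = 0.75 × 852 = 639 kN.

639 kN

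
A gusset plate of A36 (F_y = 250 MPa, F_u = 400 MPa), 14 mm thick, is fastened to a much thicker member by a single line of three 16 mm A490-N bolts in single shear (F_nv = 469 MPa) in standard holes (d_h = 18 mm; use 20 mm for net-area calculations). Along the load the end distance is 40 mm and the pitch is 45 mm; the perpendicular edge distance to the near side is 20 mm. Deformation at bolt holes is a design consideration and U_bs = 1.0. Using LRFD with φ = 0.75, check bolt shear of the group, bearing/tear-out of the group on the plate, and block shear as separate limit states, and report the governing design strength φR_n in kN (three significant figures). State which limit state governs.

Bolt shear: A_b = π·16²/4 = 201.1 mm²; R_n = 469 × 201.1 × 3 × 1 / 1000 = 282.9 kN → 0.75 × 282.9 = 212 kN.
Bearing: edge l_c = 31, r_n = 208.3 kN; interior l_c = 27, r_n = 181.4 kN; R_n = 208.3 + 2·181.4 = 571.2 kN → 428 kN.
Block shear: A_gv = 1820, A_nv = 1120, A_nt = 140 mm²; R_n = min(0.6F_uA_nv, 0.6F_yA_gv) + U_bs·F_u·A_nt = 324.8 kN → 244 kN.
Bolt shear governs: 212 kN.

212 kN (bolt shear governs)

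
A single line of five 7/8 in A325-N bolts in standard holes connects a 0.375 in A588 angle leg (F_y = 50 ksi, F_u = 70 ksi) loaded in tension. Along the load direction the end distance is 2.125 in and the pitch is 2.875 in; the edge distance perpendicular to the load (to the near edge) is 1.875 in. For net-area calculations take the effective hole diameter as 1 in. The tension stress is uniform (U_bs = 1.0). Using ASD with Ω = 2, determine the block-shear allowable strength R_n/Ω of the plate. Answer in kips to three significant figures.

89.9 kips

Shear plane L_v = 2.125 + 4·2.875 = 13.62 in; A_gv = 13.62 × 0.375 = 5.109 in².
A_nv = (13.62 − 4.5·1) × 0.375 = 3.422 in².
A_nt = (1.875 − 0.5·1) × 0.375 = 0.5156 in².
0.6 F_u A_nv = 143.7 kips; 0.6 F_y A_gv = 153.3 kips → shear rupture governs the shear term.
R_n = 143.7 + 1.0 × 70 × 0.5156 = 179.8 kips.
Allowable strength R_n/Ω = 179.8 / 2 = 89.9 kips.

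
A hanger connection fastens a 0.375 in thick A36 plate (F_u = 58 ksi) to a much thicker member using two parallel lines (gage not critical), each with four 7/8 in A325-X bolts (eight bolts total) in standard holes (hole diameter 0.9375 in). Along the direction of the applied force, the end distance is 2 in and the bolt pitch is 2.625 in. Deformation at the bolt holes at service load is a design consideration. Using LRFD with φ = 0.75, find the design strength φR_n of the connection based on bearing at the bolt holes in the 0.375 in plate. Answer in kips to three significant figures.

Per bolt r_n = 1.2 l_c t F_u ≤ 2.4 d t F_u; upper limit = 2.4 × 0.875 × 0.375 × 58 = 45.68 kips.
Edge bolt: l_c = 2 − 0.9375/2 = 1.531 in → 1.2 × 1.531 × 0.375 × 58 = 39.97 → r_n = 39.97 kips.
Interior bolts: l_c = 2.625 − 0.9375 = 1.688 in → 1.2 × 1.688 × 0.375 × 58 = 44.04 → r_n = 44.04 kips.
R_n = 2 × 39.97 + 6 × 44.04 = 344.2 kips.
Design strength φR_n = 0.75 × 344.2 = 258 kips.

258 kips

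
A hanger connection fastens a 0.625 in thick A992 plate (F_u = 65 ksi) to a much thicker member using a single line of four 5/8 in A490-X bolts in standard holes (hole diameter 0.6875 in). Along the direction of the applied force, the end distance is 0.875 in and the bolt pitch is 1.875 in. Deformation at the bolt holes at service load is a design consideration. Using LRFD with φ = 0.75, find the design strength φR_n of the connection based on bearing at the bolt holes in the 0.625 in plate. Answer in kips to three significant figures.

150 kips

Per bolt r_n = 1.2 l_c t F_u ≤ 2.4 d t F_u; upper limit = 2.4 × 0.625 × 0.625 × 65 = 60.94 kips.
Edge bolt: l_c = 0.875 − 0.6875/2 = 0.5312 in → 1.2 × 0.5312 × 0.625 × 65 = 25.9 → r_n = 25.9 kips.
Interior bolts: l_c = 1.875 − 0.6875 = 1.188 in → 1.2 × 1.188 × 0.625 × 65 = 57.89 → r_n = 57.89 kips.
R_n = 1 × 25.9 + 3 × 57.89 = 199.6 kips.
Design strength φR_n = 0.75 × 199.6 = 150 kips.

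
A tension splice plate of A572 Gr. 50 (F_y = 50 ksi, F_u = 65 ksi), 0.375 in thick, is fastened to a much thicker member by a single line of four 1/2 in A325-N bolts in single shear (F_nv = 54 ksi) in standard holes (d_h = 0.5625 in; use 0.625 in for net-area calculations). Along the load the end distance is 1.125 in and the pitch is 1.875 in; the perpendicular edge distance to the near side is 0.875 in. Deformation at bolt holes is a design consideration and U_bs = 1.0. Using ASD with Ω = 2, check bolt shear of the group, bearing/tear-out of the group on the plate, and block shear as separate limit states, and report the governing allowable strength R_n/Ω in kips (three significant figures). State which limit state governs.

21.2 kips (bolt shear governs)

Bolt shear: A_b = π·0.5²/4 = 0.1963 in²; R_n = 54 × 0.1963 × 4 × 1 = 42.41 kips → 42.41 / 2 = 21.2 kips.
Bearing: edge l_c = 0.8438, r_n = 24.68 kips; interior l_c = 1.312, r_n = 29.25 kips; R_n = 24.68 + 3·29.25 = 112.4 kips → 56.2 kips.
Block shear: A_gv = 2.531, A_nv = 1.711, A_nt = 0.2109 in²; R_n = min(0.6F_uA_nv, 0.6F_yA_gv) + U_bs·F_u·A_nt = 80.44 kips → 40.2 kips.
Bolt shear governs: 21.2 kips.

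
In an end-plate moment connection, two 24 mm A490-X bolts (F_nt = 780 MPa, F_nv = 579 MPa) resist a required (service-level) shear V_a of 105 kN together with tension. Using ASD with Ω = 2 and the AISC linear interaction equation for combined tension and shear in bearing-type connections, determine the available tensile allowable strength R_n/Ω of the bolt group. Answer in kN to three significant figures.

317 kN

A_b = π·24²/4 = 452.4 mm²; f_rv = 105 × 1000 / (2 × 452.4) = 116.1 MPa.
F'_nt = 1.3 F_nt − (Ω F_nt / F_nv) f_rv = 1.3·780 − (2·780/579)·116.1 = 701.3 MPa, capped at F_nt → F'_nt = 701.3 MPa.
R_n = F'_nt · A_b · n = 701.3 × 452.4 × 2 / 1000 = 634.5 kN.
Allowable strength R_n/Ω = 634.5 / 2 = 317 kN.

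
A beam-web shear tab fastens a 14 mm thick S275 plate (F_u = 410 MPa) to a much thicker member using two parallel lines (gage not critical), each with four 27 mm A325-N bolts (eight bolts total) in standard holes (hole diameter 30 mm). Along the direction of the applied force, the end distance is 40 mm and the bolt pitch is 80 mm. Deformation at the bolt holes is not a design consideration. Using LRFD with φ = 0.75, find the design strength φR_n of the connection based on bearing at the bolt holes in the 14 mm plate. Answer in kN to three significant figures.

Per bolt r_n = 1.5 l_c t F_u ≤ 3.0 d t F_u; upper limit = 3.0 × 27 × 14 × 410 / 1000 = 464.9 kN.
Edge bolt: l_c = 40 − 30/2 = 25 mm → 1.5 × 25 × 14 × 410 / 1000 = 215.2 → r_n = 215.2 kN.
Interior bolts: l_c = 80 − 30 = 50 mm → 1.5 × 50 × 14 × 410 / 1000 = 430.5 → r_n = 430.5 kN.
R_n = 2 × 215.2 + 6 × 430.5 = 3014 kN.
Design strength φR_n = 0.75 × 3014 = 2260 kN.

2260 kN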